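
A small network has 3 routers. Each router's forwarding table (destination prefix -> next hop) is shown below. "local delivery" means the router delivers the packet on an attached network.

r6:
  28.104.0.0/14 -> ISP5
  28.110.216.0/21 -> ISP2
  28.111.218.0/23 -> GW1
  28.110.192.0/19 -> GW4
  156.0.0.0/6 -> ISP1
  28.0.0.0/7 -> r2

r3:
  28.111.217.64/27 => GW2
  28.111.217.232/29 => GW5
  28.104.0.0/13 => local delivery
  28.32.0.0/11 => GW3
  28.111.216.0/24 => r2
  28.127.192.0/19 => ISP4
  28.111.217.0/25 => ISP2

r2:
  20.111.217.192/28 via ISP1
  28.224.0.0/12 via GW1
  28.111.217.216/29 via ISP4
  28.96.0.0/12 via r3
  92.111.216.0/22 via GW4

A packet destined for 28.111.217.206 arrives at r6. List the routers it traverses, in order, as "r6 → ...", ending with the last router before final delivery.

r6 → r2 → r3

At r6: longest match for 28.111.217.206 is 28.0.0.0/7 -> r2
At r2: longest match for 28.111.217.206 is 28.96.0.0/12 -> r3
At r3: longest match for 28.111.217.206 is 28.104.0.0/13 -> local delivery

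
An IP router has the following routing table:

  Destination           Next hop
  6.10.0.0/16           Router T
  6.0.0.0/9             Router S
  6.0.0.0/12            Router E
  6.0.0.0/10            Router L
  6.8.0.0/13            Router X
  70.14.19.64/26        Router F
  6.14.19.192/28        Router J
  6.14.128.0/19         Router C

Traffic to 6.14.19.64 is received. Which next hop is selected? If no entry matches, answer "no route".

Router X

Routes whose prefix contains 6.14.19.64:
  6.0.0.0/9 (6.0.0.0 - 6.127.255.255) -> Router S
  6.0.0.0/10 (6.0.0.0 - 6.63.255.255) -> Router L
  6.0.0.0/12 (6.0.0.0 - 6.15.255.255) -> Router E
  6.8.0.0/13 (6.8.0.0 - 6.15.255.255) -> Router X
More-specific entries that do NOT match:
  6.14.19.192/28 (6.14.19.192 - 6.14.19.207) does not contain 6.14.19.64
  70.14.19.64/26 (70.14.19.64 - 70.14.19.127) does not contain 6.14.19.64
  6.14.128.0/19 (6.14.128.0 - 6.14.159.255) does not contain 6.14.19.64
  6.10.0.0/16 (6.10.0.0 - 6.10.255.255) does not contain 6.14.19.64
Longest matching prefix is /13 -> next hop Router X.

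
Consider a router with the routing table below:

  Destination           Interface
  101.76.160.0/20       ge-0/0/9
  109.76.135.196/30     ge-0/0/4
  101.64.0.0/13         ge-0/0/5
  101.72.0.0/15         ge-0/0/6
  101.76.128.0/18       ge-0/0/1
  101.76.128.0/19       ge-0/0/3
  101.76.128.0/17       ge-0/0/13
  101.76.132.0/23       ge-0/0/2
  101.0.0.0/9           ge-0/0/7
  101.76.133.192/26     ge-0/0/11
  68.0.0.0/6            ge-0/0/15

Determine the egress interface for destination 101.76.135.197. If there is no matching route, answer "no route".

Routes whose prefix contains 101.76.135.197:
  101.0.0.0/9 (101.0.0.0 - 101.127.255.255) -> ge-0/0/7
  101.76.128.0/17 (101.76.128.0 - 101.76.255.255) -> ge-0/0/13
  101.76.128.0/18 (101.76.128.0 - 101.76.191.255) -> ge-0/0/1
  101.76.128.0/19 (101.76.128.0 - 101.76.159.255) -> ge-0/0/3
More-specific entries that do NOT match:
  109.76.135.196/30 (109.76.135.196 - 109.76.135.199) does not contain 101.76.135.197
  101.76.133.192/26 (101.76.133.192 - 101.76.133.255) does not contain 101.76.135.197
  101.76.132.0/23 (101.76.132.0 - 101.76.133.255) does not contain 101.76.135.197
  101.76.160.0/20 (101.76.160.0 - 101.76.175.255) does not contain 101.76.135.197
Longest matching prefix is /19 -> interface ge-0/0/3.

ge-0/0/3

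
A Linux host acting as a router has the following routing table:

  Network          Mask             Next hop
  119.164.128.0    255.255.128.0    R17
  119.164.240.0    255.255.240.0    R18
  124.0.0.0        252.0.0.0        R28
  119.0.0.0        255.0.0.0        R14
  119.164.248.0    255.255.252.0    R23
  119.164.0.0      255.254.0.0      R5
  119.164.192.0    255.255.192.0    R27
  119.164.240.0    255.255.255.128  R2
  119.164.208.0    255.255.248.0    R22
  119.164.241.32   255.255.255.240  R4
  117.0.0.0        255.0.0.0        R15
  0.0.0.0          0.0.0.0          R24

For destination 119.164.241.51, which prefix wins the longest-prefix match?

119.164.240.0/20

Entries matching 119.164.241.51:
  0.0.0.0/0 (default, matches everything)
  119.0.0.0/8 (119.0.0.0 - 119.255.255.255)
  119.164.0.0/15 (119.164.0.0 - 119.165.255.255)
  119.164.128.0/17 (119.164.128.0 - 119.164.255.255)
  119.164.192.0/18 (119.164.192.0 - 119.164.255.255)
  119.164.240.0/20 (119.164.240.0 - 119.164.255.255)
Most specific is 119.164.240.0/20.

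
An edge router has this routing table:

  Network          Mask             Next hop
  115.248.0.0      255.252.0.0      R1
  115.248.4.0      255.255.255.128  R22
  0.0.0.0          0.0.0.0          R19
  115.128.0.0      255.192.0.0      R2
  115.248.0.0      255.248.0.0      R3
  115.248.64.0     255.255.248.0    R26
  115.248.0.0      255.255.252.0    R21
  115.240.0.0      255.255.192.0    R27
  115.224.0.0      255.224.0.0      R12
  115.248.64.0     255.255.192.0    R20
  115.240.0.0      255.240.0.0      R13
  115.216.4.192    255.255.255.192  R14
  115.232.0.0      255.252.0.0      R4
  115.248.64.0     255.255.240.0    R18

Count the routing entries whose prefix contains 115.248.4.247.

5

Prefixes containing 115.248.4.247:
  0.0.0.0/0 (default, matches everything)
  115.224.0.0/11 (115.224.0.0 - 115.255.255.255)
  115.240.0.0/12 (115.240.0.0 - 115.255.255.255)
  115.248.0.0/13 (115.248.0.0 - 115.255.255.255)
  115.248.0.0/14 (115.248.0.0 - 115.251.255.255)
Total matching entries: 5.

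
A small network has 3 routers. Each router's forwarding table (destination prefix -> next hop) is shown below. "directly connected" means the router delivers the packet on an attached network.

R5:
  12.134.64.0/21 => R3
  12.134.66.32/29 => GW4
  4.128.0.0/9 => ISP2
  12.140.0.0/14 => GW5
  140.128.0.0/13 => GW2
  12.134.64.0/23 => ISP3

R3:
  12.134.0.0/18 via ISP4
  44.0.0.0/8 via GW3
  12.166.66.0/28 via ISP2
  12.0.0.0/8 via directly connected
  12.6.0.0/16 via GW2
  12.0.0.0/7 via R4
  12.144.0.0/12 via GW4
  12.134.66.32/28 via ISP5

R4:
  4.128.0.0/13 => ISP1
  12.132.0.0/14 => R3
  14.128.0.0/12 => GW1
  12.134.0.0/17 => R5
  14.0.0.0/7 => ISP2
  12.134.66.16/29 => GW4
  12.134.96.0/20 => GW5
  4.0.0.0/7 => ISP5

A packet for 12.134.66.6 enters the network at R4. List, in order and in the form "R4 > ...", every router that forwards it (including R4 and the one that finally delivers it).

At R4: longest match for 12.134.66.6 is 12.134.0.0/17 -> R5
At R5: longest match for 12.134.66.6 is 12.134.64.0/21 -> R3
At R3: longest match for 12.134.66.6 is 12.0.0.0/8 -> directly connected

R4 > R5 > R3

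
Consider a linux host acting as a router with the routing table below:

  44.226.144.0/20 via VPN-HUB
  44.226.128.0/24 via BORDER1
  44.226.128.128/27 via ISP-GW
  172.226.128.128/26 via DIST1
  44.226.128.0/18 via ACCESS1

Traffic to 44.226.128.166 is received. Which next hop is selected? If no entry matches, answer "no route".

Routes whose prefix contains 44.226.128.166:
  44.226.128.0/18 (44.226.128.0 - 44.226.191.255) -> ACCESS1
  44.226.128.0/24 (44.226.128.0 - 44.226.128.255) -> BORDER1
More-specific entries that do NOT match:
  44.226.128.128/27 (44.226.128.128 - 44.226.128.159) does not contain 44.226.128.166
  172.226.128.128/26 (172.226.128.128 - 172.226.128.191) does not contain 44.226.128.166
Longest matching prefix is /24 -> next hop BORDER1.

BORDER1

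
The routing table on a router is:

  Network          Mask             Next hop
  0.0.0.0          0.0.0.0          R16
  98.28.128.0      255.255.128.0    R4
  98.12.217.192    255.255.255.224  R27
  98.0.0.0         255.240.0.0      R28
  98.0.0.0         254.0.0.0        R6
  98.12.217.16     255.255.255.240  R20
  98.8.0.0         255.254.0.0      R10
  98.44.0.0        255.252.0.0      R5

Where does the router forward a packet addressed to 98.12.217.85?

Routes whose prefix contains 98.12.217.85:
  0.0.0.0/0 (default, matches everything) -> R16
  98.0.0.0/7 (98.0.0.0 - 99.255.255.255) -> R6
  98.0.0.0/12 (98.0.0.0 - 98.15.255.255) -> R28
More-specific entries that do NOT match:
  98.12.217.16/28 (98.12.217.16 - 98.12.217.31) does not contain 98.12.217.85
  98.12.217.192/27 (98.12.217.192 - 98.12.217.223) does not contain 98.12.217.85
  98.28.128.0/17 (98.28.128.0 - 98.28.255.255) does not contain 98.12.217.85
  98.8.0.0/15 (98.8.0.0 - 98.9.255.255) does not contain 98.12.217.85
  98.44.0.0/14 (98.44.0.0 - 98.47.255.255) does not contain 98.12.217.85
Longest matching prefix is /12 -> next hop R28.

R28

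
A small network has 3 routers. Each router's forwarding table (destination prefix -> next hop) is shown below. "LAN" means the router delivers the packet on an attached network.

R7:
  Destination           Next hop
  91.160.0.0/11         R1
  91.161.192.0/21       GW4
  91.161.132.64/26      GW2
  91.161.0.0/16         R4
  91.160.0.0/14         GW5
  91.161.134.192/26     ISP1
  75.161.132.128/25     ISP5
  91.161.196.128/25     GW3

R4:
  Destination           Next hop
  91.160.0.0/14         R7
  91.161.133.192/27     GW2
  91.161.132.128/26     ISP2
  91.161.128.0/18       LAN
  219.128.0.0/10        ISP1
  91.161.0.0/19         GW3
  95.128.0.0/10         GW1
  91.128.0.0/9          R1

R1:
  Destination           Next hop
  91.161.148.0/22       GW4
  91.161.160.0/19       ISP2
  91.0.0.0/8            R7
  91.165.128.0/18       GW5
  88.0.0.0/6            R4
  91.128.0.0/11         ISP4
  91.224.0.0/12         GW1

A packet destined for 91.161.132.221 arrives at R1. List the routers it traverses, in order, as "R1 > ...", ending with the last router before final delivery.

R1 > R7 > R4

At R1: longest match for 91.161.132.221 is 91.0.0.0/8 -> R7
At R7: longest match for 91.161.132.221 is 91.161.0.0/16 -> R4
At R4: longest match for 91.161.132.221 is 91.161.128.0/18 -> LAN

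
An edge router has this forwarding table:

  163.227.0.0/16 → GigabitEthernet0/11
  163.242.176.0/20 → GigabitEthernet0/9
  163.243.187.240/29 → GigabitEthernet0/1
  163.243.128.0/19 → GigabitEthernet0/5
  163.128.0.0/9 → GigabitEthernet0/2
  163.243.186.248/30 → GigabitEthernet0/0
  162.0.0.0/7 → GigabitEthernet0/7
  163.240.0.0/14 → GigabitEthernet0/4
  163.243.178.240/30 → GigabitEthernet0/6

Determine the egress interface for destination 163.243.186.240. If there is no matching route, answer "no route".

Routes whose prefix contains 163.243.186.240:
  162.0.0.0/7 (162.0.0.0 - 163.255.255.255) -> GigabitEthernet0/7
  163.128.0.0/9 (163.128.0.0 - 163.255.255.255) -> GigabitEthernet0/2
  163.240.0.0/14 (163.240.0.0 - 163.243.255.255) -> GigabitEthernet0/4
More-specific entries that do NOT match:
  163.243.186.248/30 (163.243.186.248 - 163.243.186.251) does not contain 163.243.186.240
  163.243.178.240/30 (163.243.178.240 - 163.243.178.243) does not contain 163.243.186.240
  163.243.187.240/29 (163.243.187.240 - 163.243.187.247) does not contain 163.243.186.240
  163.242.176.0/20 (163.242.176.0 - 163.242.191.255) does not contain 163.243.186.240
  163.243.128.0/19 (163.243.128.0 - 163.243.159.255) does not contain 163.243.186.240
  163.227.0.0/16 (163.227.0.0 - 163.227.255.255) does not contain 163.243.186.240
Longest matching prefix is /14 -> interface GigabitEthernet0/4.

GigabitEthernet0/4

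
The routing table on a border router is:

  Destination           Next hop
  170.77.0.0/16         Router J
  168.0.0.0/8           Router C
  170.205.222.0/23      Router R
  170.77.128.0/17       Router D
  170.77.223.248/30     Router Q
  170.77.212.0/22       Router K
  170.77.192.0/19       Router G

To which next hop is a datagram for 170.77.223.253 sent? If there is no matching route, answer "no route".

Router G

Routes whose prefix contains 170.77.223.253:
  170.77.0.0/16 (170.77.0.0 - 170.77.255.255) -> Router J
  170.77.128.0/17 (170.77.128.0 - 170.77.255.255) -> Router D
  170.77.192.0/19 (170.77.192.0 - 170.77.223.255) -> Router G
More-specific entries that do NOT match:
  170.77.223.248/30 (170.77.223.248 - 170.77.223.251) does not contain 170.77.223.253
  170.205.222.0/23 (170.205.222.0 - 170.205.223.255) does not contain 170.77.223.253
  170.77.212.0/22 (170.77.212.0 - 170.77.215.255) does not contain 170.77.223.253
Longest matching prefix is /19 -> next hop Router G.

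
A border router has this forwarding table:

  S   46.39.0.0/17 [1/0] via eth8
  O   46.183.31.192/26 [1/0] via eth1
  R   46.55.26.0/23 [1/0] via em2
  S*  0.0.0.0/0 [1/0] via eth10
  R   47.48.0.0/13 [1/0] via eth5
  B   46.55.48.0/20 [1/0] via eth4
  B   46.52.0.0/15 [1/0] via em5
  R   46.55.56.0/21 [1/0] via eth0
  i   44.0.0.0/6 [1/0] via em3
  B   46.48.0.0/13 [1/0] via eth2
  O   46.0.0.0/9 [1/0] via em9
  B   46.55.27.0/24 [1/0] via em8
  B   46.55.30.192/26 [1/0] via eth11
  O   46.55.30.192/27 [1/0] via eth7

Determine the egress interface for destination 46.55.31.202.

eth2

Routes whose prefix contains 46.55.31.202:
  0.0.0.0/0 (default, matches everything) -> eth10
  44.0.0.0/6 (44.0.0.0 - 47.255.255.255) -> em3
  46.0.0.0/9 (46.0.0.0 - 46.127.255.255) -> em9
  46.48.0.0/13 (46.48.0.0 - 46.55.255.255) -> eth2
More-specific entries that do NOT match:
  46.55.30.192/27 (46.55.30.192 - 46.55.30.223) does not contain 46.55.31.202
  46.183.31.192/26 (46.183.31.192 - 46.183.31.255) does not contain 46.55.31.202
  46.55.30.192/26 (46.55.30.192 - 46.55.30.255) does not contain 46.55.31.202
  46.55.27.0/24 (46.55.27.0 - 46.55.27.255) does not contain 46.55.31.202
  46.55.26.0/23 (46.55.26.0 - 46.55.27.255) does not contain 46.55.31.202
  46.55.56.0/21 (46.55.56.0 - 46.55.63.255) does not contain 46.55.31.202
  46.55.48.0/20 (46.55.48.0 - 46.55.63.255) does not contain 46.55.31.202
  46.39.0.0/17 (46.39.0.0 - 46.39.127.255) does not contain 46.55.31.202
  46.52.0.0/15 (46.52.0.0 - 46.53.255.255) does not contain 46.55.31.202
Longest matching prefix is /13 -> interface eth2.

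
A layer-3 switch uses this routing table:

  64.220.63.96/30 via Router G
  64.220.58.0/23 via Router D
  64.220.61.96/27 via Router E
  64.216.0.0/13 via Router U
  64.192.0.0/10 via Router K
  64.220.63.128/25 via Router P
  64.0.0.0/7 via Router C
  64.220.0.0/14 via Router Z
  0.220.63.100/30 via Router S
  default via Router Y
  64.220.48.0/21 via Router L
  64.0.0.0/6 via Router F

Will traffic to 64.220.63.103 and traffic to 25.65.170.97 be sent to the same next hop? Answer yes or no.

64.220.63.103: longest match 64.220.0.0/14 -> Router Z
25.65.170.97: longest match 0.0.0.0/0 -> Router Y

no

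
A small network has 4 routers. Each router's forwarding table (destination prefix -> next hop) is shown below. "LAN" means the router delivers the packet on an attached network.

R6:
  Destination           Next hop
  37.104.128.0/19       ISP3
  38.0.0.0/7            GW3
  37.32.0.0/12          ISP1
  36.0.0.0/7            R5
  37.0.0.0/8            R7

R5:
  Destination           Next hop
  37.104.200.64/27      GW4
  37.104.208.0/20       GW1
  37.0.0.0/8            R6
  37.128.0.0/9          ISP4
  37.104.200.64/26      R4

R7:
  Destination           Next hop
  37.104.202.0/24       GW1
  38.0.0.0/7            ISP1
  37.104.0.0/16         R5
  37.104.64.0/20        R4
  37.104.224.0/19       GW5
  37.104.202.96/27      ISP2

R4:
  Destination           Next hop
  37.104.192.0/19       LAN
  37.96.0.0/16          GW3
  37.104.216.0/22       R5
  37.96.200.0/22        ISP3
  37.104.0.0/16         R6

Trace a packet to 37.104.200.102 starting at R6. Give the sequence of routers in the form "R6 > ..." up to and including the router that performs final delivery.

R6 > R7 > R5 > R4

At R6: longest match for 37.104.200.102 is 37.0.0.0/8 -> R7
At R7: longest match for 37.104.200.102 is 37.104.0.0/16 -> R5
At R5: longest match for 37.104.200.102 is 37.104.200.64/26 -> R4
At R4: longest match for 37.104.200.102 is 37.104.192.0/19 -> LAN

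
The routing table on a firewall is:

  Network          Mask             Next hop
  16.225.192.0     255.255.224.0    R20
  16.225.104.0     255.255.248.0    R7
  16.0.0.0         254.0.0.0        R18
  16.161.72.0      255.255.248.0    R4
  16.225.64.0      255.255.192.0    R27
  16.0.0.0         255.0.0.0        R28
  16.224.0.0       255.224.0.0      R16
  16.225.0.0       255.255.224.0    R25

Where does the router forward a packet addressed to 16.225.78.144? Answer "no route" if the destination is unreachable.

Routes whose prefix contains 16.225.78.144:
  16.0.0.0/7 (16.0.0.0 - 17.255.255.255) -> R18
  16.0.0.0/8 (16.0.0.0 - 16.255.255.255) -> R28
  16.224.0.0/11 (16.224.0.0 - 16.255.255.255) -> R16
  16.225.64.0/18 (16.225.64.0 - 16.225.127.255) -> R27
More-specific entries that do NOT match:
  16.225.104.0/21 (16.225.104.0 - 16.225.111.255) does not contain 16.225.78.144
  16.161.72.0/21 (16.161.72.0 - 16.161.79.255) does not contain 16.225.78.144
  16.225.192.0/19 (16.225.192.0 - 16.225.223.255) does not contain 16.225.78.144
  16.225.0.0/19 (16.225.0.0 - 16.225.31.255) does not contain 16.225.78.144
Longest matching prefix is /18 -> next hop R27.

R27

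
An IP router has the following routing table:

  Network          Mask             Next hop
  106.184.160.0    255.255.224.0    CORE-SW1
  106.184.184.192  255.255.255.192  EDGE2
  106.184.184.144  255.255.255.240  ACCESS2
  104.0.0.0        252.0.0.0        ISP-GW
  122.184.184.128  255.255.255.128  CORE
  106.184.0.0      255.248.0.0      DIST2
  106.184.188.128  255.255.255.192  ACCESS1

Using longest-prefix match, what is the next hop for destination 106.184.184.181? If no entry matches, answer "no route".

Routes whose prefix contains 106.184.184.181:
  104.0.0.0/6 (104.0.0.0 - 107.255.255.255) -> ISP-GW
  106.184.0.0/13 (106.184.0.0 - 106.191.255.255) -> DIST2
  106.184.160.0/19 (106.184.160.0 - 106.184.191.255) -> CORE-SW1
More-specific entries that do NOT match:
  106.184.184.144/28 (106.184.184.144 - 106.184.184.159) does not contain 106.184.184.181
  106.184.184.192/26 (106.184.184.192 - 106.184.184.255) does not contain 106.184.184.181
  106.184.188.128/26 (106.184.188.128 - 106.184.188.191) does not contain 106.184.184.181
  122.184.184.128/25 (122.184.184.128 - 122.184.184.255) does not contain 106.184.184.181
Longest matching prefix is /19 -> next hop CORE-SW1.

CORE-SW1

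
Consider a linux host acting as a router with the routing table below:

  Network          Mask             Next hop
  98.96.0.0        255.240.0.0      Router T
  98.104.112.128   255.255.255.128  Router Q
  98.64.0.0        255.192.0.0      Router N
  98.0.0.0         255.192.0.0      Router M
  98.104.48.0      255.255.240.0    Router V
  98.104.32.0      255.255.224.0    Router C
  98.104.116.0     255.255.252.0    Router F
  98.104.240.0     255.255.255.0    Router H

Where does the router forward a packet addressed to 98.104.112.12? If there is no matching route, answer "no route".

Router T

Routes whose prefix contains 98.104.112.12:
  98.64.0.0/10 (98.64.0.0 - 98.127.255.255) -> Router N
  98.96.0.0/12 (98.96.0.0 - 98.111.255.255) -> Router T
More-specific entries that do NOT match:
  98.104.112.128/25 (98.104.112.128 - 98.104.112.255) does not contain 98.104.112.12
  98.104.240.0/24 (98.104.240.0 - 98.104.240.255) does not contain 98.104.112.12
  98.104.116.0/22 (98.104.116.0 - 98.104.119.255) does not contain 98.104.112.12
  98.104.48.0/20 (98.104.48.0 - 98.104.63.255) does not contain 98.104.112.12
  98.104.32.0/19 (98.104.32.0 - 98.104.63.255) does not contain 98.104.112.12
Longest matching prefix is /12 -> next hop Router T.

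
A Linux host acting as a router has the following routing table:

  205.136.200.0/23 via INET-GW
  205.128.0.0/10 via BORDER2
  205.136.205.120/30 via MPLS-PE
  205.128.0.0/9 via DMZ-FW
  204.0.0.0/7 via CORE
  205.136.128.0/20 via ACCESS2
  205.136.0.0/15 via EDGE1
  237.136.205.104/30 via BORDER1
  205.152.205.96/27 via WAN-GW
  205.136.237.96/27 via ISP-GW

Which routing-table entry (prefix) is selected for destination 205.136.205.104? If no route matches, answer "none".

Entries matching 205.136.205.104:
  204.0.0.0/7 (204.0.0.0 - 205.255.255.255)
  205.128.0.0/9 (205.128.0.0 - 205.255.255.255)
  205.128.0.0/10 (205.128.0.0 - 205.191.255.255)
  205.136.0.0/15 (205.136.0.0 - 205.137.255.255)
Most specific is 205.136.0.0/15.

205.136.0.0/15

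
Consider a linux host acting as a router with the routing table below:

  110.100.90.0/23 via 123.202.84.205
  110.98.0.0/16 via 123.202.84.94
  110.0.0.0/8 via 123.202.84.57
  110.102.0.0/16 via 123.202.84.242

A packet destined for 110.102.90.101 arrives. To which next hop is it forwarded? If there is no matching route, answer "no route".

123.202.84.242

Routes whose prefix contains 110.102.90.101:
  110.0.0.0/8 (110.0.0.0 - 110.255.255.255) -> 123.202.84.57
  110.102.0.0/16 (110.102.0.0 - 110.102.255.255) -> 123.202.84.242
More-specific entries that do NOT match:
  110.100.90.0/23 (110.100.90.0 - 110.100.91.255) does not contain 110.102.90.101
Longest matching prefix is /16 -> next hop 123.202.84.242.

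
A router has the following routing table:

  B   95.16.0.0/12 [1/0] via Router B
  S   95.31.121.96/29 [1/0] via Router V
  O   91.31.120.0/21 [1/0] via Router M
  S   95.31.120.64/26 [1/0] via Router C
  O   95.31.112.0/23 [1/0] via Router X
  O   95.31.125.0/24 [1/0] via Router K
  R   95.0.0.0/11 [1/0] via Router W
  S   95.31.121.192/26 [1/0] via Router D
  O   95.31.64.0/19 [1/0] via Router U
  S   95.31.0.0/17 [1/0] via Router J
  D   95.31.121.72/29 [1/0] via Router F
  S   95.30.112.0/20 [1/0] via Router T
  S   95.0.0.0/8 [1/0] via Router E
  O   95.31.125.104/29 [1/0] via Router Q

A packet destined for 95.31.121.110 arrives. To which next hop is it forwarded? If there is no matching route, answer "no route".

Routes whose prefix contains 95.31.121.110:
  95.0.0.0/8 (95.0.0.0 - 95.255.255.255) -> Router E
  95.0.0.0/11 (95.0.0.0 - 95.31.255.255) -> Router W
  95.16.0.0/12 (95.16.0.0 - 95.31.255.255) -> Router B
  95.31.0.0/17 (95.31.0.0 - 95.31.127.255) -> Router J
More-specific entries that do NOT match:
  95.31.121.96/29 (95.31.121.96 - 95.31.121.103) does not contain 95.31.121.110
  95.31.121.72/29 (95.31.121.72 - 95.31.121.79) does not contain 95.31.121.110
  95.31.125.104/29 (95.31.125.104 - 95.31.125.111) does not contain 95.31.121.110
  95.31.120.64/26 (95.31.120.64 - 95.31.120.127) does not contain 95.31.121.110
  95.31.121.192/26 (95.31.121.192 - 95.31.121.255) does not contain 95.31.121.110
  95.31.125.0/24 (95.31.125.0 - 95.31.125.255) does not contain 95.31.121.110
  95.31.112.0/23 (95.31.112.0 - 95.31.113.255) does not contain 95.31.121.110
  91.31.120.0/21 (91.31.120.0 - 91.31.127.255) does not contain 95.31.121.110
  95.30.112.0/20 (95.30.112.0 - 95.30.127.255) does not contain 95.31.121.110
  95.31.64.0/19 (95.31.64.0 - 95.31.95.255) does not contain 95.31.121.110
Longest matching prefix is /17 -> next hop Router J.

Router J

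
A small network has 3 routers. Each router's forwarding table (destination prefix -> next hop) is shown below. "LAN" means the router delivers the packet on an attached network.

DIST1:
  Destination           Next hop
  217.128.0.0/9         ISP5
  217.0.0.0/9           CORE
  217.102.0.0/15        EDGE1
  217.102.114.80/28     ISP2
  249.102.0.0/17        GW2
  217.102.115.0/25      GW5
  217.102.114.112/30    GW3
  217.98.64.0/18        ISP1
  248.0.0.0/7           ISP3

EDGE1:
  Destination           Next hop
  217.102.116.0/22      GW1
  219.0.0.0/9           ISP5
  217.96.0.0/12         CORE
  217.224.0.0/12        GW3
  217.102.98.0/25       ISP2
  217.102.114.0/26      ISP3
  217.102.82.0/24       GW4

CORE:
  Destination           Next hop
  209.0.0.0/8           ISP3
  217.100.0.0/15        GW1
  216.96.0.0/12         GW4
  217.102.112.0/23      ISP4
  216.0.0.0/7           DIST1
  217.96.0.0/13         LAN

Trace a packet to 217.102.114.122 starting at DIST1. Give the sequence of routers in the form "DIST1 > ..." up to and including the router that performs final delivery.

DIST1 > EDGE1 > CORE

At DIST1: longest match for 217.102.114.122 is 217.102.0.0/15 -> EDGE1
At EDGE1: longest match for 217.102.114.122 is 217.96.0.0/12 -> CORE
At CORE: longest match for 217.102.114.122 is 217.96.0.0/13 -> LAN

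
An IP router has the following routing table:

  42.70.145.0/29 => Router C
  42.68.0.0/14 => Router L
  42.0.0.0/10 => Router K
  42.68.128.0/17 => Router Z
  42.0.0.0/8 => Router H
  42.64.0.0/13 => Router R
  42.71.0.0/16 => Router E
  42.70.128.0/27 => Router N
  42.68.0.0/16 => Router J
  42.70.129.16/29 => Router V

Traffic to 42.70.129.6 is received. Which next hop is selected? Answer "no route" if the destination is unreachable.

Router L

Routes whose prefix contains 42.70.129.6:
  42.0.0.0/8 (42.0.0.0 - 42.255.255.255) -> Router H
  42.64.0.0/13 (42.64.0.0 - 42.71.255.255) -> Router R
  42.68.0.0/14 (42.68.0.0 - 42.71.255.255) -> Router L
More-specific entries that do NOT match:
  42.70.145.0/29 (42.70.145.0 - 42.70.145.7) does not contain 42.70.129.6
  42.70.129.16/29 (42.70.129.16 - 42.70.129.23) does not contain 42.70.129.6
  42.70.128.0/27 (42.70.128.0 - 42.70.128.31) does not contain 42.70.129.6
  42.68.128.0/17 (42.68.128.0 - 42.68.255.255) does not contain 42.70.129.6
  42.71.0.0/16 (42.71.0.0 - 42.71.255.255) does not contain 42.70.129.6
  42.68.0.0/16 (42.68.0.0 - 42.68.255.255) does not contain 42.70.129.6
Longest matching prefix is /14 -> next hop Router L.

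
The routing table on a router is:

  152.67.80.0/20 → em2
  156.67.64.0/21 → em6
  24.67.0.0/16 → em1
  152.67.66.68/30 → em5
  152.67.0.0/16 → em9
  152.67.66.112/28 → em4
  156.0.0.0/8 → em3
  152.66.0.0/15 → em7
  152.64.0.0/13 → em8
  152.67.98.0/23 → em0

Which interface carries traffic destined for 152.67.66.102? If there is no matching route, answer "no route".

Routes whose prefix contains 152.67.66.102:
  152.64.0.0/13 (152.64.0.0 - 152.71.255.255) -> em8
  152.66.0.0/15 (152.66.0.0 - 152.67.255.255) -> em7
  152.67.0.0/16 (152.67.0.0 - 152.67.255.255) -> em9
More-specific entries that do NOT match:
  152.67.66.68/30 (152.67.66.68 - 152.67.66.71) does not contain 152.67.66.102
  152.67.66.112/28 (152.67.66.112 - 152.67.66.127) does not contain 152.67.66.102
  152.67.98.0/23 (152.67.98.0 - 152.67.99.255) does not contain 152.67.66.102
  156.67.64.0/21 (156.67.64.0 - 156.67.71.255) does not contain 152.67.66.102
  152.67.80.0/20 (152.67.80.0 - 152.67.95.255) does not contain 152.67.66.102
Longest matching prefix is /16 -> interface em9.

em9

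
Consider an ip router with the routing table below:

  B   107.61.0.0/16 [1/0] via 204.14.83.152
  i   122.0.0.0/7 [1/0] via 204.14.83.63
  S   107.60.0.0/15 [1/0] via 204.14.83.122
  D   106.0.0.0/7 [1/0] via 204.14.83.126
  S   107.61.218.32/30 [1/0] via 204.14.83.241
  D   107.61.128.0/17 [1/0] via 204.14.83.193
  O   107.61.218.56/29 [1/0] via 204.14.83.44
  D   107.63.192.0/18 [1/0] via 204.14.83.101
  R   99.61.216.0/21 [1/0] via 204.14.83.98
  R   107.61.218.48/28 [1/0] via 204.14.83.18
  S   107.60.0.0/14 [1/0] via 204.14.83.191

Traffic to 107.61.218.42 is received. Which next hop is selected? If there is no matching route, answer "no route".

204.14.83.193

Routes whose prefix contains 107.61.218.42:
  106.0.0.0/7 (106.0.0.0 - 107.255.255.255) -> 204.14.83.126
  107.60.0.0/14 (107.60.0.0 - 107.63.255.255) -> 204.14.83.191
  107.60.0.0/15 (107.60.0.0 - 107.61.255.255) -> 204.14.83.122
  107.61.0.0/16 (107.61.0.0 - 107.61.255.255) -> 204.14.83.152
  107.61.128.0/17 (107.61.128.0 - 107.61.255.255) -> 204.14.83.193
More-specific entries that do NOT match:
  107.61.218.32/30 (107.61.218.32 - 107.61.218.35) does not contain 107.61.218.42
  107.61.218.56/29 (107.61.218.56 - 107.61.218.63) does not contain 107.61.218.42
  107.61.218.48/28 (107.61.218.48 - 107.61.218.63) does not contain 107.61.218.42
  99.61.216.0/21 (99.61.216.0 - 99.61.223.255) does not contain 107.61.218.42
  107.63.192.0/18 (107.63.192.0 - 107.63.255.255) does not contain 107.61.218.42
Longest matching prefix is /17 -> next hop 204.14.83.193.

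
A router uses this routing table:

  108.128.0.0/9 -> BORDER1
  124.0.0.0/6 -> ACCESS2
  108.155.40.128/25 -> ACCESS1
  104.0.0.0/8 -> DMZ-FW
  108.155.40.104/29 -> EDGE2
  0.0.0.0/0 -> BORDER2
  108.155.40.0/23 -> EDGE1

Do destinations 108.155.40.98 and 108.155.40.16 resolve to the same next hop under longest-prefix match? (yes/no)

yes

108.155.40.98: longest match 108.155.40.0/23 -> EDGE1
108.155.40.16: longest match 108.155.40.0/23 -> EDGE1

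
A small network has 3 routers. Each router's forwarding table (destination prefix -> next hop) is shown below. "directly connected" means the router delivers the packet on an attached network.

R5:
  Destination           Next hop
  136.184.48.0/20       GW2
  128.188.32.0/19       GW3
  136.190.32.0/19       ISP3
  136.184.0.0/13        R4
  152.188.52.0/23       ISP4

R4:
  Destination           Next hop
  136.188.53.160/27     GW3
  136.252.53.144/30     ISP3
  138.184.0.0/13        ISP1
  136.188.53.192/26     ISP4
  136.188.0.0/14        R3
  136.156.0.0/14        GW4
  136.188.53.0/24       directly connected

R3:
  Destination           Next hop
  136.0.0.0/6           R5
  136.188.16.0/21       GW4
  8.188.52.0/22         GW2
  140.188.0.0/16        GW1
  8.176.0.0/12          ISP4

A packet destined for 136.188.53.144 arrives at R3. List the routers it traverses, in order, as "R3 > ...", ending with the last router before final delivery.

R3 > R5 > R4

At R3: longest match for 136.188.53.144 is 136.0.0.0/6 -> R5
At R5: longest match for 136.188.53.144 is 136.184.0.0/13 -> R4
At R4: longest match for 136.188.53.144 is 136.188.53.0/24 -> directly connected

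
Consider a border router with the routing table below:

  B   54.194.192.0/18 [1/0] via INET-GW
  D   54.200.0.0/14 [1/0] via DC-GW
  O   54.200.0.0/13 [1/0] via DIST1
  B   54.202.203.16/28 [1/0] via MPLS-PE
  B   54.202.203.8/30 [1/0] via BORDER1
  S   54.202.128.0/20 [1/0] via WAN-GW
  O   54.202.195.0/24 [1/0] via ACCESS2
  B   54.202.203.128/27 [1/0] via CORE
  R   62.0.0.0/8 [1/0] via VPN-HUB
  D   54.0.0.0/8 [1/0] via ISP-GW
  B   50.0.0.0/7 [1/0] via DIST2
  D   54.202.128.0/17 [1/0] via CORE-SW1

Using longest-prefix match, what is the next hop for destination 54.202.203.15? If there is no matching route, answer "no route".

Routes whose prefix contains 54.202.203.15:
  54.0.0.0/8 (54.0.0.0 - 54.255.255.255) -> ISP-GW
  54.200.0.0/13 (54.200.0.0 - 54.207.255.255) -> DIST1
  54.200.0.0/14 (54.200.0.0 - 54.203.255.255) -> DC-GW
  54.202.128.0/17 (54.202.128.0 - 54.202.255.255) -> CORE-SW1
More-specific entries that do NOT match:
  54.202.203.8/30 (54.202.203.8 - 54.202.203.11) does not contain 54.202.203.15
  54.202.203.16/28 (54.202.203.16 - 54.202.203.31) does not contain 54.202.203.15
  54.202.203.128/27 (54.202.203.128 - 54.202.203.159) does not contain 54.202.203.15
  54.202.195.0/24 (54.202.195.0 - 54.202.195.255) does not contain 54.202.203.15
  54.202.128.0/20 (54.202.128.0 - 54.202.143.255) does not contain 54.202.203.15
  54.194.192.0/18 (54.194.192.0 - 54.194.255.255) does not contain 54.202.203.15
Longest matching prefix is /17 -> next hop CORE-SW1.

CORE-SW1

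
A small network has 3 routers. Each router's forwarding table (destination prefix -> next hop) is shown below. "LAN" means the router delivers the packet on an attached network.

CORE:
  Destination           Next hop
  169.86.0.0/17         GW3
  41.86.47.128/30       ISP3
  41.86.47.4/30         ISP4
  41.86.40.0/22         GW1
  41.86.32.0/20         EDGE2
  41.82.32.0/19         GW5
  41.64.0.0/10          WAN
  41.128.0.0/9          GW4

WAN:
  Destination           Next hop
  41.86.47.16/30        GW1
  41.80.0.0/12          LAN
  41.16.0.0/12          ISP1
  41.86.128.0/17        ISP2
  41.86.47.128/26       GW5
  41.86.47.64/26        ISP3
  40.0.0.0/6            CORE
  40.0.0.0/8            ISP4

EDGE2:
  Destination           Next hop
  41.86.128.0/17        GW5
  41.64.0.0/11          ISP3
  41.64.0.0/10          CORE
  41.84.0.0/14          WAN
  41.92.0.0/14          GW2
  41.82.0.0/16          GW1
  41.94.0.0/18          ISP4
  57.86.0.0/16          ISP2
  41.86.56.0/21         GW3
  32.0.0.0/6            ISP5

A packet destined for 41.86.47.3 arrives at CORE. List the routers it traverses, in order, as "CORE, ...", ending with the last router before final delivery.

At CORE: longest match for 41.86.47.3 is 41.86.32.0/20 -> EDGE2
At EDGE2: longest match for 41.86.47.3 is 41.84.0.0/14 -> WAN
At WAN: longest match for 41.86.47.3 is 41.80.0.0/12 -> LAN

CORE, EDGE2, WAN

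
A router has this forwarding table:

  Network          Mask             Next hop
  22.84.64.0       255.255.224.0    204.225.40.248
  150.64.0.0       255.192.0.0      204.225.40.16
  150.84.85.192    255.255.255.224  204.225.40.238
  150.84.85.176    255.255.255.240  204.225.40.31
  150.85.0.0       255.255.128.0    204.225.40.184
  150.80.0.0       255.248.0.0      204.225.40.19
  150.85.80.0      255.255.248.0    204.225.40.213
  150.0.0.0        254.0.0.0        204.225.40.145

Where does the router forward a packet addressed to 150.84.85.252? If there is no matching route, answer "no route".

Routes whose prefix contains 150.84.85.252:
  150.0.0.0/7 (150.0.0.0 - 151.255.255.255) -> 204.225.40.145
  150.64.0.0/10 (150.64.0.0 - 150.127.255.255) -> 204.225.40.16
  150.80.0.0/13 (150.80.0.0 - 150.87.255.255) -> 204.225.40.19
More-specific entries that do NOT match:
  150.84.85.176/28 (150.84.85.176 - 150.84.85.191) does not contain 150.84.85.252
  150.84.85.192/27 (150.84.85.192 - 150.84.85.223) does not contain 150.84.85.252
  150.85.80.0/21 (150.85.80.0 - 150.85.87.255) does not contain 150.84.85.252
  22.84.64.0/19 (22.84.64.0 - 22.84.95.255) does not contain 150.84.85.252
  150.85.0.0/17 (150.85.0.0 - 150.85.127.255) does not contain 150.84.85.252
Longest matching prefix is /13 -> next hop 204.225.40.19.

204.225.40.19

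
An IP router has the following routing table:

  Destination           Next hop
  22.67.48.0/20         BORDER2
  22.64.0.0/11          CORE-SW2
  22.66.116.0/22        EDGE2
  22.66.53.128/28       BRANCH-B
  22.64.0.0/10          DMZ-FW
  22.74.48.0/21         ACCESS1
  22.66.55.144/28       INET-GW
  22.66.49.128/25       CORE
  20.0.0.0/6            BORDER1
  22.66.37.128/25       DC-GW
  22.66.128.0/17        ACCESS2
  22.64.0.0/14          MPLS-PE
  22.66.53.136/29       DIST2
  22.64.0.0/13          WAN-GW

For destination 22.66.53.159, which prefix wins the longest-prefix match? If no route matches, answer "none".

22.64.0.0/14

Entries matching 22.66.53.159:
  20.0.0.0/6 (20.0.0.0 - 23.255.255.255)
  22.64.0.0/10 (22.64.0.0 - 22.127.255.255)
  22.64.0.0/11 (22.64.0.0 - 22.95.255.255)
  22.64.0.0/13 (22.64.0.0 - 22.71.255.255)
  22.64.0.0/14 (22.64.0.0 - 22.67.255.255)
Most specific is 22.64.0.0/14.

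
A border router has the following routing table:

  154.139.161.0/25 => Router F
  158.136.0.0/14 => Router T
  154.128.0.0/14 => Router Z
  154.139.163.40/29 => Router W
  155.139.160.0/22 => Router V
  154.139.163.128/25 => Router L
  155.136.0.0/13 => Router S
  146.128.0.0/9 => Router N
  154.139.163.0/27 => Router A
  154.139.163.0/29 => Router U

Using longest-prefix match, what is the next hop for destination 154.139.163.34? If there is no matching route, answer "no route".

no route

No entry's prefix contains 154.139.163.34; there is no default route.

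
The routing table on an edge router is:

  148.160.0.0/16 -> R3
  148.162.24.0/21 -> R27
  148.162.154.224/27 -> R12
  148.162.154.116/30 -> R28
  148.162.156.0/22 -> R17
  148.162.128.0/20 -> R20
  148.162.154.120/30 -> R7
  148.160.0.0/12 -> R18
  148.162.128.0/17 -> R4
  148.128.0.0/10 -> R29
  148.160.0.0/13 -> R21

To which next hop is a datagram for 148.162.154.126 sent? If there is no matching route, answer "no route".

Routes whose prefix contains 148.162.154.126:
  148.128.0.0/10 (148.128.0.0 - 148.191.255.255) -> R29
  148.160.0.0/12 (148.160.0.0 - 148.175.255.255) -> R18
  148.160.0.0/13 (148.160.0.0 - 148.167.255.255) -> R21
  148.162.128.0/17 (148.162.128.0 - 148.162.255.255) -> R4
More-specific entries that do NOT match:
  148.162.154.116/30 (148.162.154.116 - 148.162.154.119) does not contain 148.162.154.126
  148.162.154.120/30 (148.162.154.120 - 148.162.154.123) does not contain 148.162.154.126
  148.162.154.224/27 (148.162.154.224 - 148.162.154.255) does not contain 148.162.154.126
  148.162.156.0/22 (148.162.156.0 - 148.162.159.255) does not contain 148.162.154.126
  148.162.24.0/21 (148.162.24.0 - 148.162.31.255) does not contain 148.162.154.126
  148.162.128.0/20 (148.162.128.0 - 148.162.143.255) does not contain 148.162.154.126
Longest matching prefix is /17 -> next hop R4.

R4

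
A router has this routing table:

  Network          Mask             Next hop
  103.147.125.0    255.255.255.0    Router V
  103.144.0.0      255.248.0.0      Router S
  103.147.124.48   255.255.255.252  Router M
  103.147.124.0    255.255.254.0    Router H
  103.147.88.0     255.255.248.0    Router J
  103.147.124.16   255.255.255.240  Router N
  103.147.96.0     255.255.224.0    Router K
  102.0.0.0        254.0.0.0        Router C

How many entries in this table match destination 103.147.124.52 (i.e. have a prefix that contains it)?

Prefixes containing 103.147.124.52:
  102.0.0.0/7 (102.0.0.0 - 103.255.255.255)
  103.144.0.0/13 (103.144.0.0 - 103.151.255.255)
  103.147.96.0/19 (103.147.96.0 - 103.147.127.255)
  103.147.124.0/23 (103.147.124.0 - 103.147.125.255)
Total matching entries: 4.

4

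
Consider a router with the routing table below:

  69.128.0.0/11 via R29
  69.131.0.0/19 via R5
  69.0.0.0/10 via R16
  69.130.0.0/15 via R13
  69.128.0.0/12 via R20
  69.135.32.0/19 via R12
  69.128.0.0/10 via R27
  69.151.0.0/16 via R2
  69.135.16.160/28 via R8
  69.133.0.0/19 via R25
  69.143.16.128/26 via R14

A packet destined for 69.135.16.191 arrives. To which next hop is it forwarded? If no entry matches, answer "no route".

Routes whose prefix contains 69.135.16.191:
  69.128.0.0/10 (69.128.0.0 - 69.191.255.255) -> R27
  69.128.0.0/11 (69.128.0.0 - 69.159.255.255) -> R29
  69.128.0.0/12 (69.128.0.0 - 69.143.255.255) -> R20
More-specific entries that do NOT match:
  69.135.16.160/28 (69.135.16.160 - 69.135.16.175) does not contain 69.135.16.191
  69.143.16.128/26 (69.143.16.128 - 69.143.16.191) does not contain 69.135.16.191
  69.131.0.0/19 (69.131.0.0 - 69.131.31.255) does not contain 69.135.16.191
  69.135.32.0/19 (69.135.32.0 - 69.135.63.255) does not contain 69.135.16.191
  69.133.0.0/19 (69.133.0.0 - 69.133.31.255) does not contain 69.135.16.191
  69.151.0.0/16 (69.151.0.0 - 69.151.255.255) does not contain 69.135.16.191
  69.130.0.0/15 (69.130.0.0 - 69.131.255.255) does not contain 69.135.16.191
Longest matching prefix is /12 -> next hop R20.

R20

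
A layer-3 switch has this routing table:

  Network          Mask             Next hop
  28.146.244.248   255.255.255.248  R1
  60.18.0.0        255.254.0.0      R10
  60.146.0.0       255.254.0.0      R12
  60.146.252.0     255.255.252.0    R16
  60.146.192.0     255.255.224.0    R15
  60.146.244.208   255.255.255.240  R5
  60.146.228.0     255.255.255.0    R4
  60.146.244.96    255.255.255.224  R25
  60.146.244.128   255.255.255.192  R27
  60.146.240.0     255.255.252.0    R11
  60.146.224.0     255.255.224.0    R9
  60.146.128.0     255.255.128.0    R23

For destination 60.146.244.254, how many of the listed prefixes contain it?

3

Prefixes containing 60.146.244.254:
  60.146.0.0/15 (60.146.0.0 - 60.147.255.255)
  60.146.128.0/17 (60.146.128.0 - 60.146.255.255)
  60.146.224.0/19 (60.146.224.0 - 60.146.255.255)
Total matching entries: 3.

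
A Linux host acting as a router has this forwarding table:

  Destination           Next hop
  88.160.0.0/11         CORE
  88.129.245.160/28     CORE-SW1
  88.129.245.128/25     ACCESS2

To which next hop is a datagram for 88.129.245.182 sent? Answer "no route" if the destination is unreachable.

Routes whose prefix contains 88.129.245.182:
  88.129.245.128/25 (88.129.245.128 - 88.129.245.255) -> ACCESS2
More-specific entries that do NOT match:
  88.129.245.160/28 (88.129.245.160 - 88.129.245.175) does not contain 88.129.245.182
Longest matching prefix is /25 -> next hop ACCESS2.

ACCESS2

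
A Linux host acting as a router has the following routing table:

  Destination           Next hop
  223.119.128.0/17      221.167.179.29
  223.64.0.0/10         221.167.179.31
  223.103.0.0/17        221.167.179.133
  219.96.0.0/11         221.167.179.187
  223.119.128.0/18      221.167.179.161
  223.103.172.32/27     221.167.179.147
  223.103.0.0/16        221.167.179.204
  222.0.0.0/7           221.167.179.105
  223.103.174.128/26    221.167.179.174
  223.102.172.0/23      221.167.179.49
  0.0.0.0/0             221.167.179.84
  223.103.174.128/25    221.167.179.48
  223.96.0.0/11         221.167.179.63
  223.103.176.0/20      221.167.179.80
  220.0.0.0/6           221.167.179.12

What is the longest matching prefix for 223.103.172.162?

223.103.0.0/16

Entries matching 223.103.172.162:
  0.0.0.0/0 (default, matches everything)
  220.0.0.0/6 (220.0.0.0 - 223.255.255.255)
  222.0.0.0/7 (222.0.0.0 - 223.255.255.255)
  223.64.0.0/10 (223.64.0.0 - 223.127.255.255)
  223.96.0.0/11 (223.96.0.0 - 223.127.255.255)
  223.103.0.0/16 (223.103.0.0 - 223.103.255.255)
Most specific is 223.103.0.0/16.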